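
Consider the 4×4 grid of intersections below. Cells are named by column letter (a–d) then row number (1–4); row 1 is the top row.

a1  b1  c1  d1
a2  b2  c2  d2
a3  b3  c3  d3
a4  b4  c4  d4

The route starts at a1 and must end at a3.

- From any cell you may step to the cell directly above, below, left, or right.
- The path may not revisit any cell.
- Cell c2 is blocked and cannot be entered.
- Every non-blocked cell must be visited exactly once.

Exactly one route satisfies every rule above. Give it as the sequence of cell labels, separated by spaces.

a1 a2 b2 b1 c1 d1 d2 d3 d4 c4 c3 b3 b4 a4 a3

Need to visit all 15 open cells exactly once, starting at a1 and ending at a3.
Route from a1: down 1 to a2, right 1 to b2, up 1 to b1, right 2 to d1, down 3 to d4, left 1 to c4, up 1 to c3, left 1 to b3, down 1 to b4, left 1 to a4, up 1 to a3 — 14 moves in all.
Check: all 15 open cells covered.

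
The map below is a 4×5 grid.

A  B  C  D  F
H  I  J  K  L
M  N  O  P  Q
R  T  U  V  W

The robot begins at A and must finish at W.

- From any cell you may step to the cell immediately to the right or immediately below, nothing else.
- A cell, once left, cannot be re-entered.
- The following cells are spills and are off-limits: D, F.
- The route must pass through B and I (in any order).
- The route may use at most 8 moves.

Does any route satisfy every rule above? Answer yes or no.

yes

One route that works: A → B → I → N → T → U → V → W.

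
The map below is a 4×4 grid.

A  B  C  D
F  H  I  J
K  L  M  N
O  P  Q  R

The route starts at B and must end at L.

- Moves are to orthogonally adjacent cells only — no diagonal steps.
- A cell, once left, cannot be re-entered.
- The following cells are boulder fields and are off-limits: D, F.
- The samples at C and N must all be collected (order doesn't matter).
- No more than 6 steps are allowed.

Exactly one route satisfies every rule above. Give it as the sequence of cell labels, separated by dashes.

The budget equals the shortest possible length, so every move has to be on a shortest route through the required cells.
Route from B: right 1 to C, down 1 to I, right 1 to J, down 1 to N, left 2 to L — 6 moves in all.
Check: all required cells visited; 6 ≤ 6 moves.

B - C - I - J - N - M - L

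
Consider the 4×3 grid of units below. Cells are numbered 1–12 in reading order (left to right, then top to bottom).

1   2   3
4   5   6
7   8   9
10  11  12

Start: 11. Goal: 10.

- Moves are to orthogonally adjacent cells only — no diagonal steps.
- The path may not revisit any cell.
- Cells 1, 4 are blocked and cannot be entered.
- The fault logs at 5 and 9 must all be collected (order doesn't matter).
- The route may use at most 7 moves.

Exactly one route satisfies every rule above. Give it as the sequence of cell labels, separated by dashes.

The 7-move cap with required stops at 5, 9 leaves no slack for detours.
Route from 11: right 1 to 12, up 2 to 6, left 1 to 5, down 1 to 8, left 1 to 7, down 1 to 10 — 7 moves in all.
Check: all required cells visited; 7 ≤ 7 moves.

11 - 12 - 9 - 6 - 5 - 8 - 7 - 10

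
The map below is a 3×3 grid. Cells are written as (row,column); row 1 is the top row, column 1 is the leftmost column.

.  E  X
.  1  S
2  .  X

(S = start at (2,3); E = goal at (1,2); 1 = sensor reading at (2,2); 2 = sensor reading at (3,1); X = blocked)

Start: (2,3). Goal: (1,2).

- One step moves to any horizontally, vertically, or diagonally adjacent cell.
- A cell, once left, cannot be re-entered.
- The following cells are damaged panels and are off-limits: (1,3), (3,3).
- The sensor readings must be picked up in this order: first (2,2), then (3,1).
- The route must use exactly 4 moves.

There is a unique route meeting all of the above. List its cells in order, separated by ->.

The waypoints must appear in the order (2,2), (3,1), with no cell reused.
Route from (2,3): left to (2,2), down-left to (3,1), up to (2,1), up-right to (1,2) — 4 moves in all.
Check: order respected (1 at step 1, 2 at step 2); 4 moves as required.

(2,3) -> (2,2) -> (3,1) -> (2,1) -> (1,2)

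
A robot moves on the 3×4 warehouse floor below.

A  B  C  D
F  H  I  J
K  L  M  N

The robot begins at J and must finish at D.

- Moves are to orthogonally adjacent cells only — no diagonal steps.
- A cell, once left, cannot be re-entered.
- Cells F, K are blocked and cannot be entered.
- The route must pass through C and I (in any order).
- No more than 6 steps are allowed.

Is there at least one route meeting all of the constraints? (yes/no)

yes

One route that works: J → I → C → D.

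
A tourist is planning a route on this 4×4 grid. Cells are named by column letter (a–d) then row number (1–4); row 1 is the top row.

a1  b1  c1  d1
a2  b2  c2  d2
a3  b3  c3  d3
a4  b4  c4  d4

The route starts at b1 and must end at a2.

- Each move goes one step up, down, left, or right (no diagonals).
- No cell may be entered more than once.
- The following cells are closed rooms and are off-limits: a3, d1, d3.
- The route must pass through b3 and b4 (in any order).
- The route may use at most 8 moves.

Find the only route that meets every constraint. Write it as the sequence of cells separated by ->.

b1 -> c1 -> c2 -> c3 -> c4 -> b4 -> b3 -> b2 -> a2

The budget equals the shortest possible length, so every move has to be on a shortest route through the required cells.
Route from b1: right to c1, 3× down (reaching c4), left to b4, 2× up (reaching b2), left to a2 — 8 moves in all.
Check: all required cells visited; 8 ≤ 8 moves.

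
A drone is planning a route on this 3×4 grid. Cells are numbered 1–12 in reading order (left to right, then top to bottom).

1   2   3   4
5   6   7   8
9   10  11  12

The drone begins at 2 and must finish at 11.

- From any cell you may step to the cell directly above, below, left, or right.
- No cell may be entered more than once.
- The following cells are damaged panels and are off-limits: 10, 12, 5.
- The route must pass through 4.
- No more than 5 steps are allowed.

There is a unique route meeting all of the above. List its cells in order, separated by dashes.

2 - 3 - 4 - 8 - 7 - 11

The 5-move cap with required stops at 4 leaves no slack for detours.
Route from 2: right 2 to 4, down 1 to 8, left 1 to 7, down 1 to 11 — 5 moves in all.
Check: all required cells visited; 5 ≤ 5 moves.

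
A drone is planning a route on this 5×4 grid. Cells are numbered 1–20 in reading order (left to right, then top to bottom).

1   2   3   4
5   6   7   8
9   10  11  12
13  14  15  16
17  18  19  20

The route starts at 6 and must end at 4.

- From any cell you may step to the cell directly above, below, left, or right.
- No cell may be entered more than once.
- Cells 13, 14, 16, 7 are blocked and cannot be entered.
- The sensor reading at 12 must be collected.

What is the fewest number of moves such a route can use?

5

Any route passes through 12 somewhere between 6 and 4. Summing Manhattan distances along the two legs (6 → 12 → 4) gives a lower bound of 3 + 2 = 5 moves.
A route of 5 moves achieves this: 6 → 10 → 11 → 12 → 8 → 4.
Since 5 matches the lower bound, it is optimal.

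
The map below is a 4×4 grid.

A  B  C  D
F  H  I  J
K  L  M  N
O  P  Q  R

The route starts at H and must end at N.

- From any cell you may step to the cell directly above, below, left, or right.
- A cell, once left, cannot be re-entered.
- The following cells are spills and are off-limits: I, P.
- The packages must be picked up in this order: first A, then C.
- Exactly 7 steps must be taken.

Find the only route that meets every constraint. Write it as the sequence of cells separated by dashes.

The waypoints must appear in the order A, C, with no cell reused.
Route from H: left to F, up to A, 3× right (reaching D), 2× down (reaching N) — 7 moves in all.
Check: order respected (A at step 2, C at step 4); 7 moves as required.

H - F - A - B - C - D - J - N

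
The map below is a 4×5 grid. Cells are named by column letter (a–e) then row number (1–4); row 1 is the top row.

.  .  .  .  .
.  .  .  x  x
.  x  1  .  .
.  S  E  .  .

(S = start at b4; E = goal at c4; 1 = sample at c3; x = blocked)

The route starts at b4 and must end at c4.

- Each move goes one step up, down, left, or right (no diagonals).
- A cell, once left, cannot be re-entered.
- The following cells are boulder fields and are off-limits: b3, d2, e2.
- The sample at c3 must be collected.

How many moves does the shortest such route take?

Any route passes through c3 somewhere between b4 and c4. Summing Manhattan distances along the two legs (b4 → c3 → c4) gives a lower bound of 2 + 1 = 3 moves.
The shortest route satisfying every rule uses 7 moves: b4 → a4 → a3 → a2 → b2 → c2 → c3 → c4.
The bound of 3 isn't tight here; checking systematically, no route of length 3 through 6 satisfies every constraint (on a 4-connected grid the length of any start-to-goal walk has the same parity as the Manhattan bound, so only lengths 3, 5, 7, … need checking), so 7 is the minimum.

7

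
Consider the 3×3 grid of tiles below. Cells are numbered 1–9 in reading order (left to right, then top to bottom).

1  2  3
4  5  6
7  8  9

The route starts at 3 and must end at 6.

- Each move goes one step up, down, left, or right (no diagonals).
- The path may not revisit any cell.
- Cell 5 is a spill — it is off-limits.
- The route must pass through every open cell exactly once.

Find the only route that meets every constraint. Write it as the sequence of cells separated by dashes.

Need to visit all 8 open cells exactly once, starting at 3 and ending at 6.
Route from 3: left 2 to 1, down 2 to 7, right 2 to 9, up 1 to 6 — 7 moves in all.
Check: all 8 open cells covered.

3 - 2 - 1 - 4 - 7 - 8 - 9 - 6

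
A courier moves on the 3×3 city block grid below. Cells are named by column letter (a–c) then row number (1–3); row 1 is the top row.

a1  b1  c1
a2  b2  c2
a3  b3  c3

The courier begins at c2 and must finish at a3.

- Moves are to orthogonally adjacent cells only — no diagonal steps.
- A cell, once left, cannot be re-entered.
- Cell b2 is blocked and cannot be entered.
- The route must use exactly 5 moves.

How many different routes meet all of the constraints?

1

Need simple routes of exactly 5 moves from c2 to a3 (Manhattan distance 3, so 1 moves are spent on a detour and 1 undoing it).
Enumerating: c2 c1 b1 a1 a2 a3.
That gives 1 route.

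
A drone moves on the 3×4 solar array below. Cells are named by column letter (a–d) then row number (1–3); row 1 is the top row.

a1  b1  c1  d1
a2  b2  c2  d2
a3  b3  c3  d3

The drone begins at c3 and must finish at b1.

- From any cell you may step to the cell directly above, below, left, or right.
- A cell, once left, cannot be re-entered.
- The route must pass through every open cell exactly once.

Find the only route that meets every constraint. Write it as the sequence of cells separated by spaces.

c3 d3 d2 d1 c1 c2 b2 b3 a3 a2 a1 b1

Need to visit all 12 open cells exactly once, starting at c3 and ending at b1.
Route from c3: right 1 to d3, up 2 to d1, left 1 to c1, down 1 to c2, left 1 to b2, down 1 to b3, left 1 to a3, up 2 to a1, right 1 to b1 — 11 moves in all.
Check: all 12 open cells covered.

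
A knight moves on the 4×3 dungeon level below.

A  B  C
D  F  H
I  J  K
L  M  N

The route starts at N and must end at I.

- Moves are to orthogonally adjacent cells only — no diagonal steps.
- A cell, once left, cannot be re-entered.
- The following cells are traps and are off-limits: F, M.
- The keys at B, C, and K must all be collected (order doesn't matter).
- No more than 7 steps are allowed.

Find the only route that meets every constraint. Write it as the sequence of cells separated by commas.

Any route must reach B, C, and K and still end at I within 7 moves, so the order of the required stops is forced.
Route from N: 3× up (reaching C), 2× left (reaching A), 2× down (reaching I) — 7 moves in all.
Check: all required cells visited; 7 ≤ 7 moves.

N, K, H, C, B, A, D, I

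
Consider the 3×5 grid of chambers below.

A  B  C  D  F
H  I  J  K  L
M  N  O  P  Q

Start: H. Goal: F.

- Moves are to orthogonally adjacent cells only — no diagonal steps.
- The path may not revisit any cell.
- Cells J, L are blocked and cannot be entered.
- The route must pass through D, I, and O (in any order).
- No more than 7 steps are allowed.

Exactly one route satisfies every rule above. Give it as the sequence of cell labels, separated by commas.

H, I, N, O, P, K, D, F

The 7-move cap with required stops at D, I, O leaves no slack for detours.
Route from H: right to I, down to N, 2× right (reaching P), 2× up (reaching D), right to F — 7 moves in all.
Check: all required cells visited; 7 ≤ 7 moves.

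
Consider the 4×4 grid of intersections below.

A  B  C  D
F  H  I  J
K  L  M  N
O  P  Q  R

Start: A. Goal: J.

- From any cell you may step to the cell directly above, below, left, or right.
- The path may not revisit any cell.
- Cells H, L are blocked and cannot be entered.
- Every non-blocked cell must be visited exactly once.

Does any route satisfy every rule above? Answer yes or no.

no

Colour the cells like a checkerboard: each orthogonal step flips colour, so a Hamiltonian route alternates colours. Here there are 7 cells of one colour and 7 of the other, with start on the same colour as the goal — the counts and endpoints can't be arranged into an alternating sequence of length 14, so no Hamiltonian route exists.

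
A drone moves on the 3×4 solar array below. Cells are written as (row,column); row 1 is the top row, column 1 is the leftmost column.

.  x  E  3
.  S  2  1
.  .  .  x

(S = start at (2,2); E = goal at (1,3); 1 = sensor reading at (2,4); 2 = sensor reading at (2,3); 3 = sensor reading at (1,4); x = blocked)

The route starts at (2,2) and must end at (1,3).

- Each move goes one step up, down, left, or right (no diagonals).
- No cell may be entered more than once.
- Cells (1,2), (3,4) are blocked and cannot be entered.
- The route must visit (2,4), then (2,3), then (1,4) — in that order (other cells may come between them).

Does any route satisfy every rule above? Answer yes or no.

Ignoring the required order, 3 revisit-free routes from (2,2) to (1,3) pass through all of (2,4), (2,3), and (1,4); the waypoint orders that occur are (2,3) → (2,4) → (1,4) (3) — never (2,4) → (2,3) → (1,4).

no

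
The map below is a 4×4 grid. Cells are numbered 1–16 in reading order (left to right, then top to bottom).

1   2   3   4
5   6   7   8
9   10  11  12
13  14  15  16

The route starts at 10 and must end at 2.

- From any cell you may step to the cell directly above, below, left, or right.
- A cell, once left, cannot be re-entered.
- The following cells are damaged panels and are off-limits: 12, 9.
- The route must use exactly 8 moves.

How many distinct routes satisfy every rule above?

2

Need simple routes of exactly 8 moves from 10 to 2 (Manhattan distance 2, so 3 moves are spent on a detour and 3 undoing it).
Enumerating: 10 14 15 11 7 6 5 1 2 | 10 14 15 11 7 8 4 3 2.
That gives 2 routes.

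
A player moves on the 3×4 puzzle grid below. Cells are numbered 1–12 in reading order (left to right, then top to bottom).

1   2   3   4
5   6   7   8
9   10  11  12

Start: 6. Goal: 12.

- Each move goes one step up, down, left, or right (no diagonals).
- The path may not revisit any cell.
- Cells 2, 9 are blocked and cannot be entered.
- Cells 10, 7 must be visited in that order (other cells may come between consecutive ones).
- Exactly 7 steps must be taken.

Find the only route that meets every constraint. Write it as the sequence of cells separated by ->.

The waypoints must appear in the order 10, 7, with no cell reused.
Route from 6: down 1 to 10, right 1 to 11, up 2 to 3, right 1 to 4, down 2 to 12 — 7 moves in all.
Check: order respected (10 at step 1, 7 at step 3); 7 moves as required.

6 -> 10 -> 11 -> 7 -> 3 -> 4 -> 8 -> 12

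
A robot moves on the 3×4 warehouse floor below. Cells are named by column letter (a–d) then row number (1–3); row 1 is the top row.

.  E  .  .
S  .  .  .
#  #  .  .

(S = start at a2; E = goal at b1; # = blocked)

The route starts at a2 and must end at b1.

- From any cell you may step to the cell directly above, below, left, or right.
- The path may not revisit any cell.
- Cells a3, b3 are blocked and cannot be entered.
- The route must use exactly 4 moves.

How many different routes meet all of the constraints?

1

Need simple routes of exactly 4 moves from a2 to b1 (Manhattan distance 2, so 1 moves are spent on a detour and 1 undoing it).
Enumerating: a2 b2 c2 c1 b1.
That gives 1 route.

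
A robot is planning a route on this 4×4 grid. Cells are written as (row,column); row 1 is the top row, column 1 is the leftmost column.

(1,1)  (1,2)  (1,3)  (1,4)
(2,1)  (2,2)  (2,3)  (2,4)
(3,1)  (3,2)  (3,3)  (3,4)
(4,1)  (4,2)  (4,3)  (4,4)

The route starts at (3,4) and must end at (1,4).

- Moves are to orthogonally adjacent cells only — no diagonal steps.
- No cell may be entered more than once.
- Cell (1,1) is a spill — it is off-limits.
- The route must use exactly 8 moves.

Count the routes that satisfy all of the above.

17

Need simple routes of exactly 8 moves from (3,4) to (1,4) (Manhattan distance 2, so 3 moves are spent on a detour and 3 undoing it).
Branch systematically from the start, pruning whenever the remaining move budget drops below the Manhattan distance to (1,4) or differs from it in parity. Grouping the completions by first move — via (2,4): 1; via (4,4): 9; via (3,3): 7 — and summing: 1 + 9 + 7 = 17.
That gives 17 routes.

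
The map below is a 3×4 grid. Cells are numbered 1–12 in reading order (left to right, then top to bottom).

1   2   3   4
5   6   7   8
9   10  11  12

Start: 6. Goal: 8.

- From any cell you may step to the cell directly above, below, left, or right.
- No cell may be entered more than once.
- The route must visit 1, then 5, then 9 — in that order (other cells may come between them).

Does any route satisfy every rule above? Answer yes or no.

yes

One route that works: 6 → 2 → 1 → 5 → 9 → 10 → 11 → 7 → 8.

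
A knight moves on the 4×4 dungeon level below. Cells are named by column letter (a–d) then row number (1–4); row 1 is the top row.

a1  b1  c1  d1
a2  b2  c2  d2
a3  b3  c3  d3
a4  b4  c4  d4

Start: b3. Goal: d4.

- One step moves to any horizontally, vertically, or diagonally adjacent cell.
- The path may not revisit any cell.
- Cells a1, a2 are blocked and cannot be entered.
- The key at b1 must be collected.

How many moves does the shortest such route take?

Any route passes through b1 somewhere between b3 and d4. Summing Chebyshev distances along the two legs (b3 → b1 → d4) gives a lower bound of 2 + 3 = 5 moves.
A route of 5 moves achieves this: b3 → b2 → b1 → c2 → c3 → d4.
Since 5 matches the lower bound, it is optimal.

5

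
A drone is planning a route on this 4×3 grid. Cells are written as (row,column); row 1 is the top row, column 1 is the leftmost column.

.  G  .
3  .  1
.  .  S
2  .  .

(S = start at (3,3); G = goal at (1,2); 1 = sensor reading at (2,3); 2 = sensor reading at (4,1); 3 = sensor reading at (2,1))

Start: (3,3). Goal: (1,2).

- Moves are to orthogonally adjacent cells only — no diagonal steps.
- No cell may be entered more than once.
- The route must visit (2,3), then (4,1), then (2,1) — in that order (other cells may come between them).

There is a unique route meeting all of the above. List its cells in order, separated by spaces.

(3,3) (2,3) (2,2) (3,2) (4,2) (4,1) (3,1) (2,1) (1,1) (1,2)

The waypoints must appear in the order (2,3), (4,1), (2,1), with no cell reused.
Route from (3,3): up to (2,3), left to (2,2), 2× down (reaching (4,2)), left to (4,1), 3× up (reaching (1,1)), right to (1,2) — 9 moves in all.
Check: order respected (1 at step 1, 2 at step 5, 3 at step 7).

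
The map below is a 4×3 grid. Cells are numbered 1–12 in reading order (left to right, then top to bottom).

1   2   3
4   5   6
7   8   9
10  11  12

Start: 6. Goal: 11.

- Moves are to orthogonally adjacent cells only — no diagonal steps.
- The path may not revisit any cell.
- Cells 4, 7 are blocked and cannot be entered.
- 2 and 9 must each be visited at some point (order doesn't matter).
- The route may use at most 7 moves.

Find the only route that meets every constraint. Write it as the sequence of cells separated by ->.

The 7-move cap with required stops at 2, 9 leaves no slack for detours.
Route from 6: up to 3, left to 2, 2× down (reaching 8), right to 9, down to 12, left to 11 — 7 moves in all.
Check: all required cells visited; 7 ≤ 7 moves.

6 -> 3 -> 2 -> 5 -> 8 -> 9 -> 12 -> 11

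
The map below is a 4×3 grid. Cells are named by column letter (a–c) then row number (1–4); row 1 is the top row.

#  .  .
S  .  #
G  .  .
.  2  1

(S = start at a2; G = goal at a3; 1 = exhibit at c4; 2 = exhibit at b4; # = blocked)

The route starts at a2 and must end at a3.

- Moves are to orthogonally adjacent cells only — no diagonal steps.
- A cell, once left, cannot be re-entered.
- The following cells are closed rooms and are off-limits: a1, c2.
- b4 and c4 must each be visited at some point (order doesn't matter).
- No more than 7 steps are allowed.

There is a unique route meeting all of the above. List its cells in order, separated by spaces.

a2 b2 b3 c3 c4 b4 a4 a3

The 7-move cap with required stops at b4, c4 leaves no slack for detours.
Route from a2: right 1 to b2, down 1 to b3, right 1 to c3, down 1 to c4, left 2 to a4, up 1 to a3 — 7 moves in all.
Check: all required cells visited; 7 ≤ 7 moves.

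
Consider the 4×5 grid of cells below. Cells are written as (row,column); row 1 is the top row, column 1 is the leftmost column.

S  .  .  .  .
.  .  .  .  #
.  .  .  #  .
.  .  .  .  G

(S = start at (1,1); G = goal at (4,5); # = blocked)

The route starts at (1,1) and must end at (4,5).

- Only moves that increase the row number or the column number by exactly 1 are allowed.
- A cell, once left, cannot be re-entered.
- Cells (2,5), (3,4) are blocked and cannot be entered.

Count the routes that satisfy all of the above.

10

A right/down-only route from (1,1) to (4,5) makes exactly 3 down-moves and 4 right-moves in some order.
With no other constraints that would be C(7,3) = 35 routes.
Subtract routes through each blocked cell (inclusion–exclusion for overlaps): − through (2,5): 5 − through (3,4): 20 → 10.
That gives 10 routes.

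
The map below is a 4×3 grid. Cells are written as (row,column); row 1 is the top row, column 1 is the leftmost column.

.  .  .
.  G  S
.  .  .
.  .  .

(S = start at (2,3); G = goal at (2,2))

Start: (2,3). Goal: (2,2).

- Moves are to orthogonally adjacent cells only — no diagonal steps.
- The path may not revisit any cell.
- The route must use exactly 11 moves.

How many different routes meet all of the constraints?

1

Need simple routes of exactly 11 moves from (2,3) to (2,2) (Manhattan distance 1, so 5 moves are spent on a detour and 5 undoing it).
Enumerating: (2,3) (1,3) (1,2) (1,1) (2,1) (3,1) (4,1) (4,2) (4,3) (3,3) (3,2) (2,2).
That gives 1 route.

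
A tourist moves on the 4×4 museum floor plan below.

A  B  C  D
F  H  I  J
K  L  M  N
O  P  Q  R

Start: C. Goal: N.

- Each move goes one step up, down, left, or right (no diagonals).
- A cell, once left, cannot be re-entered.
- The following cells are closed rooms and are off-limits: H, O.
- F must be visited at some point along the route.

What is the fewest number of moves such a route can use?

7

Any route passes through F somewhere between C and N. Summing Manhattan distances along the two legs (C → F → N) gives a lower bound of 3 + 4 = 7 moves.
A route of 7 moves achieves this: C → B → A → F → K → L → M → N.
Since 7 matches the lower bound, it is optimal.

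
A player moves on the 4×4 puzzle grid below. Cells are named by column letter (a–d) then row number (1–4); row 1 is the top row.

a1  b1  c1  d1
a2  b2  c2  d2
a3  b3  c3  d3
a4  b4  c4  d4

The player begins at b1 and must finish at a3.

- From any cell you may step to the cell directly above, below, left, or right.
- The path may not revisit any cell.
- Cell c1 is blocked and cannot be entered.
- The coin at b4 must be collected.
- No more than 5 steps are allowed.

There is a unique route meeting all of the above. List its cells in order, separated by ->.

Any route must reach b4 and still end at a3 within 5 moves, so the order of the required stops is forced.
Route from b1: 3× down (reaching b4), left to a4, up to a3 — 5 moves in all.
Check: all required cells visited; 5 ≤ 5 moves.

b1 -> b2 -> b3 -> b4 -> a4 -> a3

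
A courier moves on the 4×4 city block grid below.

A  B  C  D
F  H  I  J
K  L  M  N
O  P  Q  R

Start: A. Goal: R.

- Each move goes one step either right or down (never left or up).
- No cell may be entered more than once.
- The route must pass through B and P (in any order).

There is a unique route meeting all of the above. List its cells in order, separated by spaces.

A B H L P Q R

Moves only go right or down, so the column and row indices never decrease.
Route from A: right to B, 3× down (reaching P), 2× right (reaching R) — 6 moves in all.
Check: all required cells visited.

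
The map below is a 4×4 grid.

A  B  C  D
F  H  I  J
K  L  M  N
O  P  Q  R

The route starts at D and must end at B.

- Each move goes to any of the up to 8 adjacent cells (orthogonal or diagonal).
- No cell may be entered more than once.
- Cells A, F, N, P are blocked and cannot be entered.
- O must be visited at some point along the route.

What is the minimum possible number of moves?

6

Any route passes through O somewhere between D and B. Summing Chebyshev distances along the two legs (D → O → B) gives a lower bound of 3 + 3 = 6 moves.
A route of 6 moves achieves this: D → I → L → O → K → H → B.
Since 6 matches the lower bound, it is optimal.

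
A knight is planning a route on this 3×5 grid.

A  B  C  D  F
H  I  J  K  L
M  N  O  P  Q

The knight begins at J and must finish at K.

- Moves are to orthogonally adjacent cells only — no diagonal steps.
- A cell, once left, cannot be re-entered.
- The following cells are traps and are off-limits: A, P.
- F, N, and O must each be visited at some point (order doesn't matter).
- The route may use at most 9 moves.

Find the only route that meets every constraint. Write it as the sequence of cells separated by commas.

J, O, N, I, B, C, D, F, L, K

The 9-move cap with required stops at F, N, O leaves no slack for detours.
Route from J: down to O, left to N, 2× up (reaching B), 3× right (reaching F), down to L, left to K — 9 moves in all.
Check: all required cells visited; 9 ≤ 9 moves.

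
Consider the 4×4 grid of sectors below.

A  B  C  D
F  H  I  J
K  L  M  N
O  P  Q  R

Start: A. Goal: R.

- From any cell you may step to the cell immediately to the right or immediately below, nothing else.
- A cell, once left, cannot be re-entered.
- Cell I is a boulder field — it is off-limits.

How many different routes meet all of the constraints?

A right/down-only route from A to R makes exactly 3 down-moves and 3 right-moves in some order.
With no other constraints that would be C(6,3) = 20 routes.
Subtract routes through each blocked cell (inclusion–exclusion for overlaps): − through I: 9 → 11.
That gives 11 routes.

11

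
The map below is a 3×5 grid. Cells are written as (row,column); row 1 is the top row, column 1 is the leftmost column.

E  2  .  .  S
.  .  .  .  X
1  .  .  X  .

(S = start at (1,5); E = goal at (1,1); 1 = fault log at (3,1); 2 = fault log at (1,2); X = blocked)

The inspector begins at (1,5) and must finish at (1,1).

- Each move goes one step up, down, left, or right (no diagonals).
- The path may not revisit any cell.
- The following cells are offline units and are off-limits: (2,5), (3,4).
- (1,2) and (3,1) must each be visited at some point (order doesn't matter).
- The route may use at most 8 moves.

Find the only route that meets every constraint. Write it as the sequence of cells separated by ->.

(1,5) -> (1,4) -> (1,3) -> (1,2) -> (2,2) -> (3,2) -> (3,1) -> (2,1) -> (1,1)

The budget equals the shortest possible length, so every move has to be on a shortest route through the required cells.
Route from (1,5): 3× left (reaching (1,2)), 2× down (reaching (3,2)), left to (3,1), 2× up (reaching (1,1)) — 8 moves in all.
Check: all required cells visited; 8 ≤ 8 moves.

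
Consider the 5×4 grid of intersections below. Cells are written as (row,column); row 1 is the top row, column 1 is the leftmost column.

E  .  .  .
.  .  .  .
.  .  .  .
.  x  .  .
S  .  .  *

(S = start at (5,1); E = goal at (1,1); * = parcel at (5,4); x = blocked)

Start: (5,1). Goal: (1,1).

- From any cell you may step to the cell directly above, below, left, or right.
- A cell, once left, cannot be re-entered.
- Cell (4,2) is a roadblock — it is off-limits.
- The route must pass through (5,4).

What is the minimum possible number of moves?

Any route passes through (5,4) somewhere between (5,1) and (1,1). Summing Manhattan distances along the two legs ((5,1) → (5,4) → (1,1)) gives a lower bound of 3 + 7 = 10 moves.
A route of 10 moves achieves this: (5,1) → (5,2) → (5,3) → (5,4) → (4,4) → (3,4) → (2,4) → (1,4) → (1,3) → (1,2) → (1,1).
Since 10 matches the lower bound, it is optimal.

10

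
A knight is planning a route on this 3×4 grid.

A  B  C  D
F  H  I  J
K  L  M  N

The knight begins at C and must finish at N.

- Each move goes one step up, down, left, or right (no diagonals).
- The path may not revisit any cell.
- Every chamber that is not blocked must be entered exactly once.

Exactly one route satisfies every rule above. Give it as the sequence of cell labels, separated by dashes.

Need to visit all 12 open cells exactly once, starting at C and ending at N.
Cell A has only two open neighbours (F and B), so the path must pass straight through it: one of those is the cell it's entered from and the other is where it exits.
Route from C: right to D, down to J, 2× left (reaching H), up to B, left to A, 2× down (reaching K), 3× right (reaching N) — 11 moves in all.
Check: all 12 open cells covered.

C - D - J - I - H - B - A - F - K - L - M - N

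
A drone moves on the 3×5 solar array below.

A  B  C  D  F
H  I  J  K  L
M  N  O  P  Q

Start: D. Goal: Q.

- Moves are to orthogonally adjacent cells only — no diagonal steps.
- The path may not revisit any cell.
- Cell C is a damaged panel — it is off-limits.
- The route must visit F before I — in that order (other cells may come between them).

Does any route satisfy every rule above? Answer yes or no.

One route that works: D → F → L → K → J → I → N → O → P → Q.

yes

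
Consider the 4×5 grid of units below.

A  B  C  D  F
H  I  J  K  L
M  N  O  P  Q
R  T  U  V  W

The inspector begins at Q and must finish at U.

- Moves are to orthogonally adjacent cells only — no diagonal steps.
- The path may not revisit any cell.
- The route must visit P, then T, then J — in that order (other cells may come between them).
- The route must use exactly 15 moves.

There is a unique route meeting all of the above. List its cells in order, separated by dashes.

The waypoints must appear in the order P, T, J, with no cell reused.
Route from Q: left to P, 2× up (reaching D), 3× left (reaching A), 3× down (reaching R), right to T, 2× up (reaching I), right to J, 2× down (reaching U) — 15 moves in all.
Check: order respected (P at step 1, T at step 10, J at step 13); 15 moves as required.

Q - P - K - D - C - B - A - H - M - R - T - N - I - J - O - U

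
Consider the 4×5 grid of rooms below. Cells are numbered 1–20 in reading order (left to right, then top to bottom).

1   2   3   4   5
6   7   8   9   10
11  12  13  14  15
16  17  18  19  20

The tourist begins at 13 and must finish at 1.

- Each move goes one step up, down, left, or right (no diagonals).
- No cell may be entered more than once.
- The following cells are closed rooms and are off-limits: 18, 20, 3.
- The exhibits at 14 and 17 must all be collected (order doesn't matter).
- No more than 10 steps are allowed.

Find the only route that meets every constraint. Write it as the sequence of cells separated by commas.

13, 14, 9, 8, 7, 12, 17, 16, 11, 6, 1

Any route must reach 14 and 17 and still end at 1 within 10 moves, so the order of the required stops is forced.
Route from 13: right 1 to 14, up 1 to 9, left 2 to 7, down 2 to 17, left 1 to 16, up 3 to 1 — 10 moves in all.
Check: all required cells visited; 10 ≤ 10 moves.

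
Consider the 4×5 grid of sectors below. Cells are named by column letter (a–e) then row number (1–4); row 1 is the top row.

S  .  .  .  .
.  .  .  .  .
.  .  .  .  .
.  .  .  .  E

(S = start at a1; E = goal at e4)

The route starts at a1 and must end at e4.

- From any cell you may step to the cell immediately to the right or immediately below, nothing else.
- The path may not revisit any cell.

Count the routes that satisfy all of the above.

35

A right/down-only route from a1 to e4 makes exactly 3 down-moves and 4 right-moves in some order.
With no other constraints that would be C(7,3) = 35 routes.
That gives 35 routes.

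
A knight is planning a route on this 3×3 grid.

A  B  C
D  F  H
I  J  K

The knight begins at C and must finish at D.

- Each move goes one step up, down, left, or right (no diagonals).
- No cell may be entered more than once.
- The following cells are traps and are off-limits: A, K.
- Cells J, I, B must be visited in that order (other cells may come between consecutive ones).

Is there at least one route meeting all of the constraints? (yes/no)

Ignoring the required order, 1 revisit-free route from C to D passes through all of J, I, and B; the waypoint orders that occur are B → J → I (1) — never J → I → B.

no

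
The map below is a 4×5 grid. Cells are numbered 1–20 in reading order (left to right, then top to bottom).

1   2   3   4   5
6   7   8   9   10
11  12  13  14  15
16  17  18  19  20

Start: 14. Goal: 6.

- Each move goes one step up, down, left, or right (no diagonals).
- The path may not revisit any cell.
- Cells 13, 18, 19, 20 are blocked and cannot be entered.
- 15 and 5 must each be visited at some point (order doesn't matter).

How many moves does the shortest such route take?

Any route passes through 15 and 5 in some order between 14 and 6. Summing Manhattan distances along each leg and taking the cheapest ordering (14 → 15 → 5 → 6) gives a lower bound of 1 + 2 + 5 = 8 moves.
A route of 8 moves achieves this: 14 → 15 → 10 → 5 → 4 → 9 → 8 → 7 → 6.
Since 8 matches the lower bound, it is optimal.

8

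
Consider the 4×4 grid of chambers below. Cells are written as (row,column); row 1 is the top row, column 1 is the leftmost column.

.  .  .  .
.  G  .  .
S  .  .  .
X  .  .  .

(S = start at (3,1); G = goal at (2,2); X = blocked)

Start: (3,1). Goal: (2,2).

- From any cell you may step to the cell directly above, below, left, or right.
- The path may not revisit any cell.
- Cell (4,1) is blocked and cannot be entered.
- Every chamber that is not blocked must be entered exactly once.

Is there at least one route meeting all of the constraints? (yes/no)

One route that works: (3,1) → (2,1) → (1,1) → (1,2) → (1,3) → (1,4) → (2,4) → (3,4) → (4,4) → (4,3) → (4,2) → (3,2) → (3,3) → (2,3) → (2,2).

yes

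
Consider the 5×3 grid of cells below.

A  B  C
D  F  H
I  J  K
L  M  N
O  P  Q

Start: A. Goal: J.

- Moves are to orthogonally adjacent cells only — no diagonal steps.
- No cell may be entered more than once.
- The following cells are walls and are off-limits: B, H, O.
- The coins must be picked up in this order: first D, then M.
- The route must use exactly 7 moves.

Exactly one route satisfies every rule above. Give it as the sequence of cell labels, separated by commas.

The waypoints must appear in the order D, M, with no cell reused.
Route from A: 3× down (reaching L), 2× right (reaching N), up to K, left to J — 7 moves in all.
Check: order respected (D at step 1, M at step 4); 7 moves as required.

A, D, I, L, M, N, K, J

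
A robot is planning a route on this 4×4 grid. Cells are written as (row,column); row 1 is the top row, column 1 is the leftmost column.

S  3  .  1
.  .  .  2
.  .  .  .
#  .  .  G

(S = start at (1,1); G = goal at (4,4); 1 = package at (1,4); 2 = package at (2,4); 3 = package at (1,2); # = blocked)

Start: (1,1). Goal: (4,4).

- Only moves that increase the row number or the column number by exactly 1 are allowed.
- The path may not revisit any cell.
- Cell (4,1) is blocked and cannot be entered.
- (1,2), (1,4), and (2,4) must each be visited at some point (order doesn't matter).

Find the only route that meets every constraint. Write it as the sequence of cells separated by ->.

Moves only go right or down, so the column and row indices never decrease.
Route from (1,1): 3× right (reaching (1,4)), 3× down (reaching (4,4)) — 6 moves in all.
Check: all required cells visited.

(1,1) -> (1,2) -> (1,3) -> (1,4) -> (2,4) -> (3,4) -> (4,4)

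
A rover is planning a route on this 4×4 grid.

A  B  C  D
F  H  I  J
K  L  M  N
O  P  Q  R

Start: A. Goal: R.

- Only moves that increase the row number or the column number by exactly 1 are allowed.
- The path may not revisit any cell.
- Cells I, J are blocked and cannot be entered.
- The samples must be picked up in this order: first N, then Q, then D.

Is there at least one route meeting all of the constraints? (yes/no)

Q lies to the left of N, so going from N to Q would need a leftward move — but moves only go right/down, so N cannot be visited before Q.

no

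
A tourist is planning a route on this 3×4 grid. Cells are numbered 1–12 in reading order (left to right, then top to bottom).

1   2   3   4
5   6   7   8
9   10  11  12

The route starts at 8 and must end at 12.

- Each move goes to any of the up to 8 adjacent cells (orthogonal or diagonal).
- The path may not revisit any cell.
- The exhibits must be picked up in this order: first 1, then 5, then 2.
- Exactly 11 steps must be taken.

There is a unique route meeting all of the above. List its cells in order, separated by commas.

8, 11, 10, 9, 6, 1, 5, 2, 3, 4, 7, 12

The waypoints must appear in the order 1, 5, 2, with no cell reused.
Route from 8: down-left 1 to 11, left 2 to 9, up-right 1 to 6, up-left 1 to 1, down 1 to 5, up-right 1 to 2, right 2 to 4, down-left 1 to 7, down-right 1 to 12 — 11 moves in all.
Check: order respected (1 at step 5, 5 at step 6, 2 at step 7); 11 moves as required.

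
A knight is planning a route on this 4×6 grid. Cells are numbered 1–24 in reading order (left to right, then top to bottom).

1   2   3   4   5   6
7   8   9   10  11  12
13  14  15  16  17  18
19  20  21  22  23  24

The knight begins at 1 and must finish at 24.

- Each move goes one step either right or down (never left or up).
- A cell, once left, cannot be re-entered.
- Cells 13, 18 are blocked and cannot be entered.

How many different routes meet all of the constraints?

30

A right/down-only route from 1 to 24 makes exactly 3 down-moves and 5 right-moves in some order.
With no other constraints that would be C(8,3) = 56 routes.
Subtract routes through each blocked cell (inclusion–exclusion for overlaps): − through 13: 6 − through 18: 21 + through 13&18: 1 → 30.
That gives 30 routes.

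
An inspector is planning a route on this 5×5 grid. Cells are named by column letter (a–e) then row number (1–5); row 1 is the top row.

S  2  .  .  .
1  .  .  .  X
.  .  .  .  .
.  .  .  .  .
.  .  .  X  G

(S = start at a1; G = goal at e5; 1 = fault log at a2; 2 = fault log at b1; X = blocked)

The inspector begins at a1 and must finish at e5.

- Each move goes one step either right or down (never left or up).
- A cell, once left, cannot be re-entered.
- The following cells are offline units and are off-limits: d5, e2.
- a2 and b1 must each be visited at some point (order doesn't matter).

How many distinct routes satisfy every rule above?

A right/down-only route from a1 to e5 makes exactly 4 down-moves and 4 right-moves in some order.
With no other constraints that would be C(8,4) = 70 routes.
a2 is below but to the left of b1: going b1 → a2 would need a leftward move and a2 → b1 an upward move, so no right/down-only route can visit both required cells.
No route satisfies every constraint, so the count is 0.

0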